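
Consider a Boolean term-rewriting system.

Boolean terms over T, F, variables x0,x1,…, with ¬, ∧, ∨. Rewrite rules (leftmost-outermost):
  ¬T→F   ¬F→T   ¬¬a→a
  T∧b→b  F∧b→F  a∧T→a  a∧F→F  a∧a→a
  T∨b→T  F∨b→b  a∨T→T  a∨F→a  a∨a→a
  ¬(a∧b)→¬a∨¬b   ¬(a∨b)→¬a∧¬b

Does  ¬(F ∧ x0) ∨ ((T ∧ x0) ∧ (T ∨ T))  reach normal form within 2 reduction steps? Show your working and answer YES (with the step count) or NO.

  start: ¬(F ∧ x0) ∨ ((T ∧ x0) ∧ (T ∨ T))
  →1  (¬F ∨ ¬x0) ∨ ((T ∧ x0) ∧ (T ∨ T))
  →2  (T ∨ ¬x0) ∨ ((T ∧ x0) ∧ (T ∨ T))

Answer: NO — after 2 steps the term is (T ∨ ¬x0) ∨ ((T ∧ x0) ∧ (T ∨ T)), not yet normal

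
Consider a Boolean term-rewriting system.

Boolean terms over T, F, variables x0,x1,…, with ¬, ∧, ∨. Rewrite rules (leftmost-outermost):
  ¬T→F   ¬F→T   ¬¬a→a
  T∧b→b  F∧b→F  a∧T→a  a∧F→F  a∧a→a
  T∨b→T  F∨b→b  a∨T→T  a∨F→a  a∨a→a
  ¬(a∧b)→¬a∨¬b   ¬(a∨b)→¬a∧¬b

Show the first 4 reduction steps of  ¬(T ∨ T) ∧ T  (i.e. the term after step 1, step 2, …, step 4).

Answer: after 4 steps: F

Derivation:
  start: ¬(T ∨ T) ∧ T
  →1  ¬(T ∨ T)
  →2  ¬T ∧ ¬T
  →3  ¬T
  →4  F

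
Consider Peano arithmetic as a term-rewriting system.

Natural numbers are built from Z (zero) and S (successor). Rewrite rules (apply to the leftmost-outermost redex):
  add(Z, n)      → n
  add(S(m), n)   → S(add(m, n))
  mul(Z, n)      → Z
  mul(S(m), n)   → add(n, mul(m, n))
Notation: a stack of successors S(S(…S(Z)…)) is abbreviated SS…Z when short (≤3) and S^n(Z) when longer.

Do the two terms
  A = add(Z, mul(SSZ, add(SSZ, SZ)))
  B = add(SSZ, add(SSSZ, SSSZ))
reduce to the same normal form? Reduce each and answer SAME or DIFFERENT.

Term A:
  start: add(Z, mul(SSZ, add(SSZ, SZ)))
  [1] mul(SSZ, add(SSZ, SZ))
  [2] add(add(SSZ, SZ), mul(SZ, add(SSZ, SZ)))
  [3] add(S(add(SZ, SZ)), mul(SZ, add(SSZ, SZ)))
  [4] S(add(add(SZ, SZ), mul(SZ, add(SSZ, SZ))))
  [5] S(add(S(add(Z, SZ)), mul(SZ, add(SSZ, SZ))))
  [6] S(S(add(add(Z, SZ), mul(SZ, add(SSZ, SZ)))))
  [7] S(S(add(SZ, mul(SZ, add(SSZ, SZ)))))
  [8] S(S(S(add(Z, mul(SZ, add(SSZ, SZ))))))
  [9] S(S(S(mul(SZ, add(SSZ, SZ)))))
  [10] S(S(S(add(add(SSZ, SZ), mul(Z, add(SSZ, SZ))))))
  [11] S(S(S(add(S(add(SZ, SZ)), mul(Z, add(SSZ, SZ))))))
  [12] S(S(S(S(add(add(SZ, SZ), mul(Z, add(SSZ, SZ)))))))
  [13] S(S(S(S(add(S(add(Z, SZ)), mul(Z, add(SSZ, SZ)))))))
  [14] S(S(S(S(S(add(add(Z, SZ), mul(Z, add(SSZ, SZ))))))))
  [15] S(S(S(S(S(add(SZ, mul(Z, add(SSZ, SZ))))))))
  [16] S(S(S(S(S(S(add(Z, mul(Z, add(SSZ, SZ)))))))))
  [17] S(S(S(S(S(S(mul(Z, add(SSZ, SZ))))))))
  [18] S^6(Z)

Term B:
  start: add(SSZ, add(SSSZ, SSSZ))
  [1] S(add(SZ, add(SSSZ, SSSZ)))
  [2] S(S(add(Z, add(SSSZ, SSSZ))))
  [3] S(S(add(SSSZ, SSSZ)))
  [4] S(S(S(add(SSZ, SSSZ))))
  [5] S(S(S(S(add(SZ, SSSZ)))))
  [6] S(S(S(S(S(add(Z, SSSZ))))))
  [7] S^8(Z)

Answer: DIFFERENT — A ⇓ S^6(Z), B ⇓ S^8(Z)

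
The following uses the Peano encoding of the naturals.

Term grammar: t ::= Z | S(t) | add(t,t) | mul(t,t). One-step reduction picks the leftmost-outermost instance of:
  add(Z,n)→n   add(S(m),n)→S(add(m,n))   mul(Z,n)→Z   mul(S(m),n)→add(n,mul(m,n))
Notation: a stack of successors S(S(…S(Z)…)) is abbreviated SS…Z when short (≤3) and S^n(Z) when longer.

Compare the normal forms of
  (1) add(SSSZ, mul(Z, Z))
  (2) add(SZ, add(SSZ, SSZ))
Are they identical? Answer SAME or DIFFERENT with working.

Term A:
  start: add(SSSZ, mul(Z, Z))
  [1] S(add(SSZ, mul(Z, Z)))
  [2] S(S(add(SZ, mul(Z, Z))))
  [3] S(S(S(add(Z, mul(Z, Z)))))
  [4] S(S(S(mul(Z, Z))))
  [5] SSSZ

Term B:
  start: add(SZ, add(SSZ, SSZ))
  [1] S(add(Z, add(SSZ, SSZ)))
  [2] S(add(SSZ, SSZ))
  [3] S(S(add(SZ, SSZ)))
  [4] S(S(S(add(Z, SSZ))))
  [5] S^5(Z)

Answer: DIFFERENT — A ⇓ SSSZ, B ⇓ S^5(Z)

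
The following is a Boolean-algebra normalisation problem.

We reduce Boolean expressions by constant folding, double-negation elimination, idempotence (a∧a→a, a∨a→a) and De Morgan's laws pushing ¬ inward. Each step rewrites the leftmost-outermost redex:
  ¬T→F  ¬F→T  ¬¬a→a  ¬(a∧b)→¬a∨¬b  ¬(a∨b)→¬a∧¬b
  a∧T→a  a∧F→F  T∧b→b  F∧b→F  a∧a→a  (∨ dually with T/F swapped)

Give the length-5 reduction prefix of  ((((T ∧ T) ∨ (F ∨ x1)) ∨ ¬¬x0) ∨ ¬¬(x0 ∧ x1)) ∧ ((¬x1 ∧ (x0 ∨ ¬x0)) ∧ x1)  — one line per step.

Answer: after 5 steps: (¬x1 ∧ (x0 ∨ ¬x0)) ∧ x1

Derivation:
  start: ((((T ∧ T) ∨ (F ∨ x1)) ∨ ¬¬x0) ∨ ¬¬(x0 ∧ x1)) ∧ ((¬x1 ∧ (x0 ∨ ¬x0)) ∧ x1)
  [1] (((T ∨ (F ∨ x1)) ∨ ¬¬x0) ∨ ¬¬(x0 ∧ x1)) ∧ ((¬x1 ∧ (x0 ∨ ¬x0)) ∧ x1)
  [2] ((T ∨ ¬¬x0) ∨ ¬¬(x0 ∧ x1)) ∧ ((¬x1 ∧ (x0 ∨ ¬x0)) ∧ x1)
  [3] (T ∨ ¬¬(x0 ∧ x1)) ∧ ((¬x1 ∧ (x0 ∨ ¬x0)) ∧ x1)
  [4] T ∧ ((¬x1 ∧ (x0 ∨ ¬x0)) ∧ x1)
  [5] (¬x1 ∧ (x0 ∨ ¬x0)) ∧ x1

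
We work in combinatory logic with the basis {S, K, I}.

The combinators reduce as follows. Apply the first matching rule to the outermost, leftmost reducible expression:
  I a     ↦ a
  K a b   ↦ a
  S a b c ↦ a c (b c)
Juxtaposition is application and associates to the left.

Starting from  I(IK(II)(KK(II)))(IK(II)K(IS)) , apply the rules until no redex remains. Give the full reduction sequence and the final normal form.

Answer: normal form = S  (in 10 steps)

Derivation:
  start: I(IK(II)(KK(II)))(IK(II)K(IS))
  [1] IK(II)(KK(II))(IK(II)K(IS))
  [2] K(II)(KK(II))(IK(II)K(IS))
  [3] II(IK(II)K(IS))
  [4] I(IK(II)K(IS))
  [5] IK(II)K(IS)
  [6] K(II)K(IS)
  [7] II(IS)
  [8] I(IS)
  [9] IS
  [10] S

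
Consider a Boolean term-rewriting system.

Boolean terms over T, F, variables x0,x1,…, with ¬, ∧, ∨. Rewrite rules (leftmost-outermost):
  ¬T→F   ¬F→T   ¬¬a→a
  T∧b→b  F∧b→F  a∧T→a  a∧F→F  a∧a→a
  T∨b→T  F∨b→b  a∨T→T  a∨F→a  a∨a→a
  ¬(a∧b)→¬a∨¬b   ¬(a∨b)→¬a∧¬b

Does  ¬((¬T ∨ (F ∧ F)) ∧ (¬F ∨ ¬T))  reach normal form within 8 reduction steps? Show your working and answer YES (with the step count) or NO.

Answer: YES — reaches normal form T in 8 ≤ 8 steps

Reduction:
  start: ¬((¬T ∨ (F ∧ F)) ∧ (¬F ∨ ¬T))
  →1  ¬(¬T ∨ (F ∧ F)) ∨ ¬(¬F ∨ ¬T)
  →2  (¬¬T ∧ ¬(F ∧ F)) ∨ ¬(¬F ∨ ¬T)
  →3  (T ∧ ¬(F ∧ F)) ∨ ¬(¬F ∨ ¬T)
  →4  ¬(F ∧ F) ∨ ¬(¬F ∨ ¬T)
  →5  (¬F ∨ ¬F) ∨ ¬(¬F ∨ ¬T)
  →6  ¬F ∨ ¬(¬F ∨ ¬T)
  →7  T ∨ ¬(¬F ∨ ¬T)
  →8  T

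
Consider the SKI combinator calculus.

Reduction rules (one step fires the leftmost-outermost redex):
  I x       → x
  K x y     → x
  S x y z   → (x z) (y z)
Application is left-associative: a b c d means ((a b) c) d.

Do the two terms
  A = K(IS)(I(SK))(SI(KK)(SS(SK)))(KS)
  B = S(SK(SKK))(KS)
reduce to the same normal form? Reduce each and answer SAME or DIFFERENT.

Answer: SAME — A ⇓ S(SK(SKK))(KS), B ⇓ S(SK(SKK))(KS)

Derivation:
Term A:
  start: K(IS)(I(SK))(SI(KK)(SS(SK)))(KS)
  step 1: IS(SI(KK)(SS(SK)))(KS)
  step 2: S(SI(KK)(SS(SK)))(KS)
  step 3: S(I(SS(SK))(KK(SS(SK))))(KS)
  step 4: S(SS(SK)(KK(SS(SK))))(KS)
  step 5: S(S(KK(SS(SK)))(SK(KK(SS(SK)))))(KS)
  step 6: S(SK(SK(KK(SS(SK)))))(KS)
  step 7: S(SK(SKK))(KS)

Term B:
  start: S(SK(SKK))(KS)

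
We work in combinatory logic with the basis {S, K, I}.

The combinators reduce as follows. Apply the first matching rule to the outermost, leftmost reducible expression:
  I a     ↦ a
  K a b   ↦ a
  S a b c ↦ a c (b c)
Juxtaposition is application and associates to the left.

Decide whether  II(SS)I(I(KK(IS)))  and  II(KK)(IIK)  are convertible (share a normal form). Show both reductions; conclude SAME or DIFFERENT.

Term A:
  start: II(SS)I(I(KK(IS)))
  →1  I(SS)I(I(KK(IS)))
  →2  SSI(I(KK(IS)))
  →3  S(I(KK(IS)))(I(I(KK(IS))))
  →4  S(KK(IS))(I(I(KK(IS))))
  →5  SK(I(I(KK(IS))))
  →6  SK(I(KK(IS)))
  →7  SK(KK(IS))
  →8  SKK

Term B:
  start: II(KK)(IIK)
  →1  I(KK)(IIK)
  →2  KK(IIK)
  →3  K

Answer: DIFFERENT — A ⇓ SKK, B ⇓ K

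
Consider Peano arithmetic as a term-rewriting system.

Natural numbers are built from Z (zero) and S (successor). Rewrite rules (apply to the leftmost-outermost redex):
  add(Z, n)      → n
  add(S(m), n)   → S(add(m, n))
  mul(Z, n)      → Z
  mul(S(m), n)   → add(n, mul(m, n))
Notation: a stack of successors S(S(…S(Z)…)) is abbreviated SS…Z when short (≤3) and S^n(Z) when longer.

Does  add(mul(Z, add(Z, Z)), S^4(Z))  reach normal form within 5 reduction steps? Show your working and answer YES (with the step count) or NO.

Answer: YES — reaches normal form S^4(Z) in 2 ≤ 5 steps

Derivation:
  start: add(mul(Z, add(Z, Z)), S^4(Z))
  step 1: add(Z, S^4(Z))
  step 2: S^4(Z)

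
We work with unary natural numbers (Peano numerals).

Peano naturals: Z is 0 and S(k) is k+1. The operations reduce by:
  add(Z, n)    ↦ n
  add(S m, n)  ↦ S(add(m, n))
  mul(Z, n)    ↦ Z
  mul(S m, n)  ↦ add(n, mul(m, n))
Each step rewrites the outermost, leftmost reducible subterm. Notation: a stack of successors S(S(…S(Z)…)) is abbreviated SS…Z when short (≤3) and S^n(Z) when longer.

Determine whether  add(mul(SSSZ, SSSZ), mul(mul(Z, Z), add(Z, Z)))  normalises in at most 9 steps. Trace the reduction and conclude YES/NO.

Answer: NO — after 9 steps the term is S(S(S(add(add(SSSZ, mul(SZ, SSSZ)), mul(mul(Z, Z), add(Z, Z)))))), not yet normal

Working:
  start: add(mul(SSSZ, SSSZ), mul(mul(Z, Z), add(Z, Z)))
  →1  add(add(SSSZ, mul(SSZ, SSSZ)), mul(mul(Z, Z), add(Z, Z)))
  →2  add(S(add(SSZ, mul(SSZ, SSSZ))), mul(mul(Z, Z), add(Z, Z)))
  →3  S(add(add(SSZ, mul(SSZ, SSSZ)), mul(mul(Z, Z), add(Z, Z))))
  →4  S(add(S(add(SZ, mul(SSZ, SSSZ))), mul(mul(Z, Z), add(Z, Z))))
  →5  S(S(add(add(SZ, mul(SSZ, SSSZ)), mul(mul(Z, Z), add(Z, Z)))))
  →6  S(S(add(S(add(Z, mul(SSZ, SSSZ))), mul(mul(Z, Z), add(Z, Z)))))
  →7  S(S(S(add(add(Z, mul(SSZ, SSSZ)), mul(mul(Z, Z), add(Z, Z))))))
  →8  S(S(S(add(mul(SSZ, SSSZ), mul(mul(Z, Z), add(Z, Z))))))
  →9  S(S(S(add(add(SSSZ, mul(SZ, SSSZ)), mul(mul(Z, Z), add(Z, Z))))))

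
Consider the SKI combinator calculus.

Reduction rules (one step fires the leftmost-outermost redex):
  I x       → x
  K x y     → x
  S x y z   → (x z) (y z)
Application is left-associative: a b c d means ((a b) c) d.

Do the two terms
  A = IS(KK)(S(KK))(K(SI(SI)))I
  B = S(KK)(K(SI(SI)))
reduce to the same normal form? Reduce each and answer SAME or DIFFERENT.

Term A:
  start: IS(KK)(S(KK))(K(SI(SI)))I
  [1] S(KK)(S(KK))(K(SI(SI)))I
  [2] KK(K(SI(SI)))(S(KK)(K(SI(SI))))I
  [3] K(S(KK)(K(SI(SI))))I
  [4] S(KK)(K(SI(SI)))

Term B:
  start: S(KK)(K(SI(SI)))

Answer: SAME — A ⇓ S(KK)(K(SI(SI))), B ⇓ S(KK)(K(SI(SI)))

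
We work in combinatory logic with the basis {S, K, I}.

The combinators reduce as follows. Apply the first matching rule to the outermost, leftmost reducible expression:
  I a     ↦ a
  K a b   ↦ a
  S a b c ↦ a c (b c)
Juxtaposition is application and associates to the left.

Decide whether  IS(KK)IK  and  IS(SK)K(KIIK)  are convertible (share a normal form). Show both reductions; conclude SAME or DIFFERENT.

Answer: SAME — A ⇓ KK, B ⇓ KK

Derivation:
Term A:
  start: IS(KK)IK
  →1  S(KK)IK
  →2  KKK(IK)
  →3  K(IK)
  →4  KK

Term B:
  start: IS(SK)K(KIIK)
  →1  S(SK)K(KIIK)
  →2  SK(KIIK)(K(KIIK))
  →3  K(K(KIIK))(KIIK(K(KIIK)))
  →4  K(KIIK)
  →5  K(IK)
  →6  KK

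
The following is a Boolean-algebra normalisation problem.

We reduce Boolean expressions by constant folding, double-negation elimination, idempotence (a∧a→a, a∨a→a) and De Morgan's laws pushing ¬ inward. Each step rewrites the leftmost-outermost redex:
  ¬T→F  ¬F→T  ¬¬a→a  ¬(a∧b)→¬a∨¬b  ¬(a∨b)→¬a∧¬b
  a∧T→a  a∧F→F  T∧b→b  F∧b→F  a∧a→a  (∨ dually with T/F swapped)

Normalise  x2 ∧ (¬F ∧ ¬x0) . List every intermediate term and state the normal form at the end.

Answer: normal form = x2 ∧ ¬x0  (in 2 steps)

Reduction:
  start: x2 ∧ (¬F ∧ ¬x0)
  step 1: x2 ∧ (T ∧ ¬x0)
  step 2: x2 ∧ ¬x0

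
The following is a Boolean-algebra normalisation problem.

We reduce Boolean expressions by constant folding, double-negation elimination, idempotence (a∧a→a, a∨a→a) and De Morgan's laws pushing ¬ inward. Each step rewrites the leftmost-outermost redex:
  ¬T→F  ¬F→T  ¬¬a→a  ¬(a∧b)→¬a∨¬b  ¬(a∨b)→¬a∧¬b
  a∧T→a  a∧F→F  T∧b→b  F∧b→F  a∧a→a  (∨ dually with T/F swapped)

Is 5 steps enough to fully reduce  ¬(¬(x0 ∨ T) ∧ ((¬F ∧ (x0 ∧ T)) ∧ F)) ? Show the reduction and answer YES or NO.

  start: ¬(¬(x0 ∨ T) ∧ ((¬F ∧ (x0 ∧ T)) ∧ F))
  [1] ¬¬(x0 ∨ T) ∨ ¬((¬F ∧ (x0 ∧ T)) ∧ F)
  [2] (x0 ∨ T) ∨ ¬((¬F ∧ (x0 ∧ T)) ∧ F)
  [3] T ∨ ¬((¬F ∧ (x0 ∧ T)) ∧ F)
  [4] T

Answer: YES — reaches normal form T in 4 ≤ 5 steps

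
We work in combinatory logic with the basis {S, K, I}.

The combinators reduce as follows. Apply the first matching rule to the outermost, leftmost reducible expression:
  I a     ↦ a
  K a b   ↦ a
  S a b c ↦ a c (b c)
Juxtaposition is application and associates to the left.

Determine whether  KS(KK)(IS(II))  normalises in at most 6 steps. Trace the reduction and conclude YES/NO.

Answer: YES — reaches normal form S(SI) in 3 ≤ 6 steps

Reduction:
  start: KS(KK)(IS(II))
  →1  S(IS(II))
  →2  S(S(II))
  →3  S(SI)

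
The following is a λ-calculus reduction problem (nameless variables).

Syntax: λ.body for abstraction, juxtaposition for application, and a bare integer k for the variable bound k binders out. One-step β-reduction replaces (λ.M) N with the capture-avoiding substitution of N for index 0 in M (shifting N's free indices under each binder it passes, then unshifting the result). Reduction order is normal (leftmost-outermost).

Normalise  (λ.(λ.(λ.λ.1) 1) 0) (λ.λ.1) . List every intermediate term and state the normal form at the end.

  start: (λ.(λ.(λ.λ.1) 1) 0) (λ.λ.1)
  →1  (λ.(λ.λ.1) (λ.λ.1)) (λ.λ.1)
  →2  (λ.λ.1) (λ.λ.1)
  →3  λ.λ.λ.1

Answer: normal form = λ.λ.λ.1  (in 3 steps)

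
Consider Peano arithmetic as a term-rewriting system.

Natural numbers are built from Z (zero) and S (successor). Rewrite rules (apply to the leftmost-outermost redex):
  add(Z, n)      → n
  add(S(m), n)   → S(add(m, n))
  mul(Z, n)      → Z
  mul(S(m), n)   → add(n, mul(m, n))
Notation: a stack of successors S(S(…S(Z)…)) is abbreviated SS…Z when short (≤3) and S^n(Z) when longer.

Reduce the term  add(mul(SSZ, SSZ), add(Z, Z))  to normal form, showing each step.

Answer: normal form = S^4(Z)  (in 15 steps)

Reduction:
  start: add(mul(SSZ, SSZ), add(Z, Z))
  [1] add(add(SSZ, mul(SZ, SSZ)), add(Z, Z))
  [2] add(S(add(SZ, mul(SZ, SSZ))), add(Z, Z))
  [3] S(add(add(SZ, mul(SZ, SSZ)), add(Z, Z)))
  [4] S(add(S(add(Z, mul(SZ, SSZ))), add(Z, Z)))
  [5] S(S(add(add(Z, mul(SZ, SSZ)), add(Z, Z))))
  [6] S(S(add(mul(SZ, SSZ), add(Z, Z))))
  [7] S(S(add(add(SSZ, mul(Z, SSZ)), add(Z, Z))))
  [8] S(S(add(S(add(SZ, mul(Z, SSZ))), add(Z, Z))))
  [9] S(S(S(add(add(SZ, mul(Z, SSZ)), add(Z, Z)))))
  [10] S(S(S(add(S(add(Z, mul(Z, SSZ))), add(Z, Z)))))
  [11] S(S(S(S(add(add(Z, mul(Z, SSZ)), add(Z, Z))))))
  [12] S(S(S(S(add(mul(Z, SSZ), add(Z, Z))))))
  [13] S(S(S(S(add(Z, add(Z, Z))))))
  [14] S(S(S(S(add(Z, Z)))))
  [15] S^4(Z)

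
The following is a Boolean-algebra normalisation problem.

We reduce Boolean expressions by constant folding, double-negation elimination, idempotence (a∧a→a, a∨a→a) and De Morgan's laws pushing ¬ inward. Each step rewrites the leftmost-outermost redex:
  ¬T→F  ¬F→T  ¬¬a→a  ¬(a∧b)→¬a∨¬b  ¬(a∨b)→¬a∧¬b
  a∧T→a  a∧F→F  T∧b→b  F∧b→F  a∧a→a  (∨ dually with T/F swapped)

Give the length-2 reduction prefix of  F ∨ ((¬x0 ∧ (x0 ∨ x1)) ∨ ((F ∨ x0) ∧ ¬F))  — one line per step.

Answer: after 2 steps: (¬x0 ∧ (x0 ∨ x1)) ∨ (x0 ∧ ¬F)

Working:
  start: F ∨ ((¬x0 ∧ (x0 ∨ x1)) ∨ ((F ∨ x0) ∧ ¬F))
  step 1: (¬x0 ∧ (x0 ∨ x1)) ∨ ((F ∨ x0) ∧ ¬F)
  step 2: (¬x0 ∧ (x0 ∨ x1)) ∨ (x0 ∧ ¬F)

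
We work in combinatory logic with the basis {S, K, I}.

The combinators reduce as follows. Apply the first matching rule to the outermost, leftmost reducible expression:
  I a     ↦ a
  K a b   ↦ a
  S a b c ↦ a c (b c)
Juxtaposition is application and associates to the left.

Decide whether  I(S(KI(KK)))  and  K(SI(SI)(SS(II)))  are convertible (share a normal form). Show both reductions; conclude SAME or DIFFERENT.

Answer: DIFFERENT — A ⇓ SI, B ⇓ K(S(SI(SSI))(SI(SSI)))

Working:
Term A:
  start: I(S(KI(KK)))
  step 1: S(KI(KK))
  step 2: SI

Term B:
  start: K(SI(SI)(SS(II)))
  step 1: K(I(SS(II))(SI(SS(II))))
  step 2: K(SS(II)(SI(SS(II))))
  step 3: K(S(SI(SS(II)))(II(SI(SS(II)))))
  step 4: K(S(SI(SSI))(II(SI(SS(II)))))
  step 5: K(S(SI(SSI))(I(SI(SS(II)))))
  step 6: K(S(SI(SSI))(SI(SS(II))))
  step 7: K(S(SI(SSI))(SI(SSI)))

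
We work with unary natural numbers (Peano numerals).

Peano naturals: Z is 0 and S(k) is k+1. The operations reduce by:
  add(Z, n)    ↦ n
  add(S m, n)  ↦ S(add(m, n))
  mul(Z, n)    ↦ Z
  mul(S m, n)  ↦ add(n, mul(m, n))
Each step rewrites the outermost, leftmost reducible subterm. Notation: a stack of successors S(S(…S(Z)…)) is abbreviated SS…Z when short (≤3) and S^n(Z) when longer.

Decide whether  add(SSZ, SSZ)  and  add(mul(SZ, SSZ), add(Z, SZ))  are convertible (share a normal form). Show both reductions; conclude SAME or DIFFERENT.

Term A:
  start: add(SSZ, SSZ)
  →1  S(add(SZ, SSZ))
  →2  S(S(add(Z, SSZ)))
  →3  S^4(Z)

Term B:
  start: add(mul(SZ, SSZ), add(Z, SZ))
  →1  add(add(SSZ, mul(Z, SSZ)), add(Z, SZ))
  →2  add(S(add(SZ, mul(Z, SSZ))), add(Z, SZ))
  →3  S(add(add(SZ, mul(Z, SSZ)), add(Z, SZ)))
  →4  S(add(S(add(Z, mul(Z, SSZ))), add(Z, SZ)))
  →5  S(S(add(add(Z, mul(Z, SSZ)), add(Z, SZ))))
  →6  S(S(add(mul(Z, SSZ), add(Z, SZ))))
  →7  S(S(add(Z, add(Z, SZ))))
  →8  S(S(add(Z, SZ)))
  →9  SSSZ

Answer: DIFFERENT — A ⇓ S^4(Z), B ⇓ SSSZ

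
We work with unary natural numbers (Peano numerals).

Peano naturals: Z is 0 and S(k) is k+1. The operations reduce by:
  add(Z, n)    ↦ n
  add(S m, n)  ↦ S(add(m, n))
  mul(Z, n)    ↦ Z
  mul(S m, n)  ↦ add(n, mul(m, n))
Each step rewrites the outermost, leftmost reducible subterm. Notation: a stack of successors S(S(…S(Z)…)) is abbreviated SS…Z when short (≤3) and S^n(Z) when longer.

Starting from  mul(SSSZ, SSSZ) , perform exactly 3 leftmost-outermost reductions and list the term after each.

  start: mul(SSSZ, SSSZ)
  →1  add(SSSZ, mul(SSZ, SSSZ))
  →2  S(add(SSZ, mul(SSZ, SSSZ)))
  →3  S(S(add(SZ, mul(SSZ, SSSZ))))

Answer: after 3 steps: S(S(add(SZ, mul(SSZ, SSSZ))))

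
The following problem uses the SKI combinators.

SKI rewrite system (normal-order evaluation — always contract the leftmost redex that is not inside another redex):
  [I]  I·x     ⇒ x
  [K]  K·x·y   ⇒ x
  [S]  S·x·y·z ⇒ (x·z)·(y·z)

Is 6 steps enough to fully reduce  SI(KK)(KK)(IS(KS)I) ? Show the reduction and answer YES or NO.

  start: SI(KK)(KK)(IS(KS)I)
  [1] I(KK)(KK(KK))(IS(KS)I)
  [2] KK(KK(KK))(IS(KS)I)
  [3] K(IS(KS)I)
  [4] K(S(KS)I)

Answer: YES — reaches normal form K(S(KS)I) in 4 ≤ 6 steps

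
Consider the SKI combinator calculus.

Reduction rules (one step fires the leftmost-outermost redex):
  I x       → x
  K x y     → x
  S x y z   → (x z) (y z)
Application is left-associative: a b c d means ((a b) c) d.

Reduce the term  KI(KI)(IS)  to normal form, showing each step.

Answer: normal form = S  (in 3 steps)

Reduction:
  start: KI(KI)(IS)
  [1] I(IS)
  [2] IS
  [3] S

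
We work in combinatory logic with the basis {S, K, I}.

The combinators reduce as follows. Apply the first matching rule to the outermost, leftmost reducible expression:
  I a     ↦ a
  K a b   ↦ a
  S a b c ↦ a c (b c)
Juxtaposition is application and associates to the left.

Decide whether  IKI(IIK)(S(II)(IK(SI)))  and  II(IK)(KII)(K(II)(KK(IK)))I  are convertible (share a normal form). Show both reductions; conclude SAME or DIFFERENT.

Term A:
  start: IKI(IIK)(S(II)(IK(SI)))
  →1  KI(IIK)(S(II)(IK(SI)))
  →2  I(S(II)(IK(SI)))
  →3  S(II)(IK(SI))
  →4  SI(IK(SI))
  →5  SI(K(SI))

Term B:
  start: II(IK)(KII)(K(II)(KK(IK)))I
  →1  I(IK)(KII)(K(II)(KK(IK)))I
  →2  IK(KII)(K(II)(KK(IK)))I
  →3  K(KII)(K(II)(KK(IK)))I
  →4  KIII
  →5  II
  →6  I

Answer: DIFFERENT — A ⇓ SI(K(SI)), B ⇓ I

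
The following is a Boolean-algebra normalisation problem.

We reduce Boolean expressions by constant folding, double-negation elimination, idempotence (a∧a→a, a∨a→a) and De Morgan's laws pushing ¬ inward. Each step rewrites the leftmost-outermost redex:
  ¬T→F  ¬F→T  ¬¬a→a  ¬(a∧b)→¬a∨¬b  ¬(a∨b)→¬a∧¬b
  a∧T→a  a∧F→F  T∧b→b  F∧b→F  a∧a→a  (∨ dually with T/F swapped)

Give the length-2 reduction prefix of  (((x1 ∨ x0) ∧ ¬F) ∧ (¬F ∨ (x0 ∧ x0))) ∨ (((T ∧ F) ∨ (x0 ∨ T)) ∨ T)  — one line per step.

  start: (((x1 ∨ x0) ∧ ¬F) ∧ (¬F ∨ (x0 ∧ x0))) ∨ (((T ∧ F) ∨ (x0 ∨ T)) ∨ T)
  [1] (((x1 ∨ x0) ∧ T) ∧ (¬F ∨ (x0 ∧ x0))) ∨ (((T ∧ F) ∨ (x0 ∨ T)) ∨ T)
  [2] ((x1 ∨ x0) ∧ (¬F ∨ (x0 ∧ x0))) ∨ (((T ∧ F) ∨ (x0 ∨ T)) ∨ T)

Answer: after 2 steps: ((x1 ∨ x0) ∧ (¬F ∨ (x0 ∧ x0))) ∨ (((T ∧ F) ∨ (x0 ∨ T)) ∨ T)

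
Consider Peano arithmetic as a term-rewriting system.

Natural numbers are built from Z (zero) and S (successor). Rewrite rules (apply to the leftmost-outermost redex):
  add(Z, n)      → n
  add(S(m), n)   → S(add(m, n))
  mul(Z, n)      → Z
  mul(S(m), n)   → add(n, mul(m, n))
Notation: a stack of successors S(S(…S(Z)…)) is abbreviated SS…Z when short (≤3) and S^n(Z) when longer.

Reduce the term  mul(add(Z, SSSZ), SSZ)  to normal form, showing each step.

  start: mul(add(Z, SSSZ), SSZ)
  [1] mul(SSSZ, SSZ)
  [2] add(SSZ, mul(SSZ, SSZ))
  [3] S(add(SZ, mul(SSZ, SSZ)))
  [4] S(S(add(Z, mul(SSZ, SSZ))))
  [5] S(S(mul(SSZ, SSZ)))
  [6] S(S(add(SSZ, mul(SZ, SSZ))))
  [7] S(S(S(add(SZ, mul(SZ, SSZ)))))
  [8] S(S(S(S(add(Z, mul(SZ, SSZ))))))
  [9] S(S(S(S(mul(SZ, SSZ)))))
  [10] S(S(S(S(add(SSZ, mul(Z, SSZ))))))
  [11] S(S(S(S(S(add(SZ, mul(Z, SSZ)))))))
  [12] S(S(S(S(S(S(add(Z, mul(Z, SSZ))))))))
  [13] S(S(S(S(S(S(mul(Z, SSZ)))))))
  [14] S^6(Z)

Answer: normal form = S^6(Z)  (in 14 steps)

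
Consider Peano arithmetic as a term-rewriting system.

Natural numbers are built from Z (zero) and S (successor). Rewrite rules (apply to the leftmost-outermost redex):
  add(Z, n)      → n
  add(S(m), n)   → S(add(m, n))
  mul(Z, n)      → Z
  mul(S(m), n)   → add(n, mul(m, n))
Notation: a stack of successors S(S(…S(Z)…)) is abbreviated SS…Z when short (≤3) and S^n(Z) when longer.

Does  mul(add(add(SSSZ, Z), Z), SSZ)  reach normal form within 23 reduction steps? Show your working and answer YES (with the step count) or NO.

Answer: YES — reaches normal form S^6(Z) in 21 ≤ 23 steps

Reduction:
  start: mul(add(add(SSSZ, Z), Z), SSZ)
  [1] mul(add(S(add(SSZ, Z)), Z), SSZ)
  [2] mul(S(add(add(SSZ, Z), Z)), SSZ)
  [3] add(SSZ, mul(add(add(SSZ, Z), Z), SSZ))
  [4] S(add(SZ, mul(add(add(SSZ, Z), Z), SSZ)))
  [5] S(S(add(Z, mul(add(add(SSZ, Z), Z), SSZ))))
  [6] S(S(mul(add(add(SSZ, Z), Z), SSZ)))
  [7] S(S(mul(add(S(add(SZ, Z)), Z), SSZ)))
  [8] S(S(mul(S(add(add(SZ, Z), Z)), SSZ)))
  [9] S(S(add(SSZ, mul(add(add(SZ, Z), Z), SSZ))))
  [10] S(S(S(add(SZ, mul(add(add(SZ, Z), Z), SSZ)))))
  [11] S(S(S(S(add(Z, mul(add(add(SZ, Z), Z), SSZ))))))
  [12] S(S(S(S(mul(add(add(SZ, Z), Z), SSZ)))))
  [13] S(S(S(S(mul(add(S(add(Z, Z)), Z), SSZ)))))
  [14] S(S(S(S(mul(S(add(add(Z, Z), Z)), SSZ)))))
  [15] S(S(S(S(add(SSZ, mul(add(add(Z, Z), Z), SSZ))))))
  [16] S(S(S(S(S(add(SZ, mul(add(add(Z, Z), Z), SSZ)))))))
  [17] S(S(S(S(S(S(add(Z, mul(add(add(Z, Z), Z), SSZ))))))))
  [18] S(S(S(S(S(S(mul(add(add(Z, Z), Z), SSZ)))))))
  [19] S(S(S(S(S(S(mul(add(Z, Z), SSZ)))))))
  [20] S(S(S(S(S(S(mul(Z, SSZ)))))))
  [21] S^6(Z)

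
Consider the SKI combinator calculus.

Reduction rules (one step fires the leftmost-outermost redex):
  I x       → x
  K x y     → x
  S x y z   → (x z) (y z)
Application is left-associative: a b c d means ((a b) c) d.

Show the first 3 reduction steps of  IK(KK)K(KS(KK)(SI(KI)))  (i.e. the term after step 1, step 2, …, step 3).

  start: IK(KK)K(KS(KK)(SI(KI)))
  →1  K(KK)K(KS(KK)(SI(KI)))
  →2  KK(KS(KK)(SI(KI)))
  →3  K

Answer: after 3 steps: K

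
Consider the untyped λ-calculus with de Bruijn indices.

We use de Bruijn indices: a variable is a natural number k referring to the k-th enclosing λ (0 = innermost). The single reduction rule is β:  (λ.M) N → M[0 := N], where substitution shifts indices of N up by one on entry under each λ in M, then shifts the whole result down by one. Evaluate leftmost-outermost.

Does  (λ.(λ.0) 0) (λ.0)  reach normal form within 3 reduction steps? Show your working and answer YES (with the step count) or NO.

Answer: YES — reaches normal form λ.0 in 2 ≤ 3 steps

Reduction:
  start: (λ.(λ.0) 0) (λ.0)
  step 1: (λ.0) (λ.0)
  step 2: λ.0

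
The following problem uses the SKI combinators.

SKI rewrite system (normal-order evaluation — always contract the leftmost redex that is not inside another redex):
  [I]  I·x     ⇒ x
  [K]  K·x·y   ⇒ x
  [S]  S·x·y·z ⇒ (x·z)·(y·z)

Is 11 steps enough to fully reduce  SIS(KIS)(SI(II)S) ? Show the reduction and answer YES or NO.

  start: SIS(KIS)(SI(II)S)
  step 1: I(KIS)(S(KIS))(SI(II)S)
  step 2: KIS(S(KIS))(SI(II)S)
  step 3: I(S(KIS))(SI(II)S)
  step 4: S(KIS)(SI(II)S)
  step 5: SI(SI(II)S)
  step 6: SI(IS(IIS))
  step 7: SI(S(IIS))
  step 8: SI(S(IS))
  step 9: SI(SS)

Answer: YES — reaches normal form SI(SS) in 9 ≤ 11 steps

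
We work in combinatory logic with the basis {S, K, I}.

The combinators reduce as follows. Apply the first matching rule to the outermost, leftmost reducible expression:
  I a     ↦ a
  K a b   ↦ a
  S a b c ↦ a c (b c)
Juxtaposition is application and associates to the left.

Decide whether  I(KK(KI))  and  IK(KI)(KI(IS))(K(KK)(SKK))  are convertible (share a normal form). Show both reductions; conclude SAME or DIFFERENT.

Term A:
  start: I(KK(KI))
  [1] KK(KI)
  [2] K

Term B:
  start: IK(KI)(KI(IS))(K(KK)(SKK))
  [1] K(KI)(KI(IS))(K(KK)(SKK))
  [2] KI(K(KK)(SKK))
  [3] I

Answer: DIFFERENT — A ⇓ K, B ⇓ I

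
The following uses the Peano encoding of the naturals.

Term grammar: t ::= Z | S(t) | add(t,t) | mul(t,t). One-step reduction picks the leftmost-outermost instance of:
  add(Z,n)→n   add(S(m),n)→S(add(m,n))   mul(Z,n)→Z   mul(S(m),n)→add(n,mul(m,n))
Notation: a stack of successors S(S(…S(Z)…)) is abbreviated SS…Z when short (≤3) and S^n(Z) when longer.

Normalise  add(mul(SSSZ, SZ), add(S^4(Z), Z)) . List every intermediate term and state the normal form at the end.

  start: add(mul(SSSZ, SZ), add(S^4(Z), Z))
  step 1: add(add(SZ, mul(SSZ, SZ)), add(S^4(Z), Z))
  step 2: add(S(add(Z, mul(SSZ, SZ))), add(S^4(Z), Z))
  step 3: S(add(add(Z, mul(SSZ, SZ)), add(S^4(Z), Z)))
  step 4: S(add(mul(SSZ, SZ), add(S^4(Z), Z)))
  step 5: S(add(add(SZ, mul(SZ, SZ)), add(S^4(Z), Z)))
  step 6: S(add(S(add(Z, mul(SZ, SZ))), add(S^4(Z), Z)))
  step 7: S(S(add(add(Z, mul(SZ, SZ)), add(S^4(Z), Z))))
  step 8: S(S(add(mul(SZ, SZ), add(S^4(Z), Z))))
  step 9: S(S(add(add(SZ, mul(Z, SZ)), add(S^4(Z), Z))))
  step 10: S(S(add(S(add(Z, mul(Z, SZ))), add(S^4(Z), Z))))
  step 11: S(S(S(add(add(Z, mul(Z, SZ)), add(S^4(Z), Z)))))
  step 12: S(S(S(add(mul(Z, SZ), add(S^4(Z), Z)))))
  step 13: S(S(S(add(Z, add(S^4(Z), Z)))))
  step 14: S(S(S(add(S^4(Z), Z))))
  step 15: S(S(S(S(add(SSSZ, Z)))))
  step 16: S(S(S(S(S(add(SSZ, Z))))))
  step 17: S(S(S(S(S(S(add(SZ, Z)))))))
  step 18: S(S(S(S(S(S(S(add(Z, Z))))))))
  step 19: S^7(Z)

Answer: normal form = S^7(Z)  (in 19 steps)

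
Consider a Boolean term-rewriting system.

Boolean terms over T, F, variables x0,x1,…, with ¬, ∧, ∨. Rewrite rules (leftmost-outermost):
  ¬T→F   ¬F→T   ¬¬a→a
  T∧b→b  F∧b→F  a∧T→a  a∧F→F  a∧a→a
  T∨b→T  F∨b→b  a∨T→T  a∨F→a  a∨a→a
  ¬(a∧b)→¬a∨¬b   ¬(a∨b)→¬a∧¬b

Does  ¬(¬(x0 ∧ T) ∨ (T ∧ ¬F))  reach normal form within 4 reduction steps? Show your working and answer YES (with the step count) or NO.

  start: ¬(¬(x0 ∧ T) ∨ (T ∧ ¬F))
  [1] ¬¬(x0 ∧ T) ∧ ¬(T ∧ ¬F)
  [2] (x0 ∧ T) ∧ ¬(T ∧ ¬F)
  [3] x0 ∧ ¬(T ∧ ¬F)
  [4] x0 ∧ (¬T ∨ ¬¬F)

Answer: NO — after 4 steps the term is x0 ∧ (¬T ∨ ¬¬F), not yet normal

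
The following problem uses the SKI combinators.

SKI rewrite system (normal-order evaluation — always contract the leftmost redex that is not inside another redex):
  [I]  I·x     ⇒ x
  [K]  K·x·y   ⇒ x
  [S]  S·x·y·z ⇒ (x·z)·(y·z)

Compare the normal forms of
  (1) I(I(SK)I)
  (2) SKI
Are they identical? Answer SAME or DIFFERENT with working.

Answer: SAME — A ⇓ SKI, B ⇓ SKI

Derivation:
Term A:
  start: I(I(SK)I)
  step 1: I(SK)I
  step 2: SKI

Term B:
  start: SKI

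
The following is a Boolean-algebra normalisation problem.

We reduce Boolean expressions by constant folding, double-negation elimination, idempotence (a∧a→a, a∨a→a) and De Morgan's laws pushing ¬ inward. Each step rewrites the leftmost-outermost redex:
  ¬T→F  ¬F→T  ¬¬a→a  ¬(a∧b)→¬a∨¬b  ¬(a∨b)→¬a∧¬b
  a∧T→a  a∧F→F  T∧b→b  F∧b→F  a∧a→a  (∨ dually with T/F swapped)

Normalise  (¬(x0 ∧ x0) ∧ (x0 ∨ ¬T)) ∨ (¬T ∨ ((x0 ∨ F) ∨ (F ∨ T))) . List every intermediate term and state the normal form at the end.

Answer: normal form = T  (in 10 steps)

Working:
  start: (¬(x0 ∧ x0) ∧ (x0 ∨ ¬T)) ∨ (¬T ∨ ((x0 ∨ F) ∨ (F ∨ T)))
  [1] ((¬x0 ∨ ¬x0) ∧ (x0 ∨ ¬T)) ∨ (¬T ∨ ((x0 ∨ F) ∨ (F ∨ T)))
  [2] (¬x0 ∧ (x0 ∨ ¬T)) ∨ (¬T ∨ ((x0 ∨ F) ∨ (F ∨ T)))
  [3] (¬x0 ∧ (x0 ∨ F)) ∨ (¬T ∨ ((x0 ∨ F) ∨ (F ∨ T)))
  [4] (¬x0 ∧ x0) ∨ (¬T ∨ ((x0 ∨ F) ∨ (F ∨ T)))
  [5] (¬x0 ∧ x0) ∨ (F ∨ ((x0 ∨ F) ∨ (F ∨ T)))
  [6] (¬x0 ∧ x0) ∨ ((x0 ∨ F) ∨ (F ∨ T))
  [7] (¬x0 ∧ x0) ∨ (x0 ∨ (F ∨ T))
  [8] (¬x0 ∧ x0) ∨ (x0 ∨ T)
  [9] (¬x0 ∧ x0) ∨ T
  [10] T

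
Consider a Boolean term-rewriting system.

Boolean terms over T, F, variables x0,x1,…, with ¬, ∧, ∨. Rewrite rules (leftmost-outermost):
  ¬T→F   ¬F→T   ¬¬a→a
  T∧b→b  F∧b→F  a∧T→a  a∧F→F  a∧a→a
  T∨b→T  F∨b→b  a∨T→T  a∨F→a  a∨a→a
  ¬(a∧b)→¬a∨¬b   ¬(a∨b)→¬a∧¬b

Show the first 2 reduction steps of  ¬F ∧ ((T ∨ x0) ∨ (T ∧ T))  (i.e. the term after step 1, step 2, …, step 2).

Answer: after 2 steps: (T ∨ x0) ∨ (T ∧ T)

Working:
  start: ¬F ∧ ((T ∨ x0) ∨ (T ∧ T))
  [1] T ∧ ((T ∨ x0) ∨ (T ∧ T))
  [2] (T ∨ x0) ∨ (T ∧ T)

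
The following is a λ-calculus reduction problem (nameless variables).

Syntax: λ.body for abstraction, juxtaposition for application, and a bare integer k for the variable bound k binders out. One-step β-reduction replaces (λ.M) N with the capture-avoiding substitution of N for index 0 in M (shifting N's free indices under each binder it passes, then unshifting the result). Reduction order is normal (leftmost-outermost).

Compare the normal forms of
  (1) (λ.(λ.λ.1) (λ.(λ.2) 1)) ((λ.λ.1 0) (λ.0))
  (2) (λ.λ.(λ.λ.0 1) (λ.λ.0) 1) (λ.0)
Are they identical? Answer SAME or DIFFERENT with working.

Answer: SAME — A ⇓ λ.λ.λ.0, B ⇓ λ.λ.λ.0

Derivation:
Term A:
  start: (λ.(λ.λ.1) (λ.(λ.2) 1)) ((λ.λ.1 0) (λ.0))
  step 1: (λ.λ.1) (λ.(λ.(λ.λ.1 0) (λ.0)) ((λ.λ.1 0) (λ.0)))
  step 2: λ.λ.(λ.(λ.λ.1 0) (λ.0)) ((λ.λ.1 0) (λ.0))
  step 3: λ.λ.(λ.λ.1 0) (λ.0)
  step 4: λ.λ.λ.(λ.0) 0
  step 5: λ.λ.λ.0

Term B:
  start: (λ.λ.(λ.λ.0 1) (λ.λ.0) 1) (λ.0)
  step 1: λ.(λ.λ.0 1) (λ.λ.0) (λ.0)
  step 2: λ.(λ.0 (λ.λ.0)) (λ.0)
  step 3: λ.(λ.0) (λ.λ.0)
  step 4: λ.λ.λ.0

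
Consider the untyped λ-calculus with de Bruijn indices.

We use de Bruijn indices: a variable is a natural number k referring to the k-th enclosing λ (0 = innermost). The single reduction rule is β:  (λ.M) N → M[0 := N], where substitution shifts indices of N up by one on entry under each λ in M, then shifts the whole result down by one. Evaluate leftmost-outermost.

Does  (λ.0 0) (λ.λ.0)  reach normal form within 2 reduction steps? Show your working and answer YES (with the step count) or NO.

  start: (λ.0 0) (λ.λ.0)
  [1] (λ.λ.0) (λ.λ.0)
  [2] λ.0

Answer: YES — reaches normal form λ.0 in 2 ≤ 2 steps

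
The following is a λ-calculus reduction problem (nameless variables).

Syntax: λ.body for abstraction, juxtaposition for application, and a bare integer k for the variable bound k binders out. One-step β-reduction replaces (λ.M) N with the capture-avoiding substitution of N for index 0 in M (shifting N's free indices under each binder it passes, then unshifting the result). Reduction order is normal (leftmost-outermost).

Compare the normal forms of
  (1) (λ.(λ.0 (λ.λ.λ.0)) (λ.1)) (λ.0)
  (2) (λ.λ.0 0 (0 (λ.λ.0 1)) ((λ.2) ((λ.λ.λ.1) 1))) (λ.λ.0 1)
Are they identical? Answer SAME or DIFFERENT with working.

Answer: DIFFERENT — A ⇓ λ.0, B ⇓ λ.0 0 (0 (λ.λ.0 1)) (λ.λ.0 1)

Working:
Term A:
  start: (λ.(λ.0 (λ.λ.λ.0)) (λ.1)) (λ.0)
  [1] (λ.0 (λ.λ.λ.0)) (λ.λ.0)
  [2] (λ.λ.0) (λ.λ.λ.0)
  [3] λ.0

Term B:
  start: (λ.λ.0 0 (0 (λ.λ.0 1)) ((λ.2) ((λ.λ.λ.1) 1))) (λ.λ.0 1)
  [1] λ.0 0 (0 (λ.λ.0 1)) ((λ.λ.λ.0 1) ((λ.λ.λ.1) (λ.λ.0 1)))
  [2] λ.0 0 (0 (λ.λ.0 1)) (λ.λ.0 1)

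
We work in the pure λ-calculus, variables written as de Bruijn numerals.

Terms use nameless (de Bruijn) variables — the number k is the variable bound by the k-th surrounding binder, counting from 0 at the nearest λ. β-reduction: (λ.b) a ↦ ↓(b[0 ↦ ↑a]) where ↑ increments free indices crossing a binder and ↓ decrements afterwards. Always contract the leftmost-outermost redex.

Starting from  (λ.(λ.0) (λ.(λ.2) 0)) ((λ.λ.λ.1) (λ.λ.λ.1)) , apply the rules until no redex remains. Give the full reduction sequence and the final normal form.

Answer: normal form = λ.λ.λ.1  (in 4 steps)

Derivation:
  start: (λ.(λ.0) (λ.(λ.2) 0)) ((λ.λ.λ.1) (λ.λ.λ.1))
  →1  (λ.0) (λ.(λ.(λ.λ.λ.1) (λ.λ.λ.1)) 0)
  →2  λ.(λ.(λ.λ.λ.1) (λ.λ.λ.1)) 0
  →3  λ.(λ.λ.λ.1) (λ.λ.λ.1)
  →4  λ.λ.λ.1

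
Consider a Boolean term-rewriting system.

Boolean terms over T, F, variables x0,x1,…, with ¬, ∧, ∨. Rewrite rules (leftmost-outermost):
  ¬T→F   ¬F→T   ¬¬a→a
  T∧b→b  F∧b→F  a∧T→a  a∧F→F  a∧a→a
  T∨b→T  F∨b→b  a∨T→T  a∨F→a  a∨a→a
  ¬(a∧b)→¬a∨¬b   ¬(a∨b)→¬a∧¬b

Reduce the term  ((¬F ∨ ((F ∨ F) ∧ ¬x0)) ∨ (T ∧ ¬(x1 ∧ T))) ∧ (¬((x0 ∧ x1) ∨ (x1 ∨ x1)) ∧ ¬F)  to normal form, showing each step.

Answer: normal form = (¬x0 ∨ ¬x1) ∧ ¬x1  (in 10 steps)

Working:
  start: ((¬F ∨ ((F ∨ F) ∧ ¬x0)) ∨ (T ∧ ¬(x1 ∧ T))) ∧ (¬((x0 ∧ x1) ∨ (x1 ∨ x1)) ∧ ¬F)
  →1  ((T ∨ ((F ∨ F) ∧ ¬x0)) ∨ (T ∧ ¬(x1 ∧ T))) ∧ (¬((x0 ∧ x1) ∨ (x1 ∨ x1)) ∧ ¬F)
  →2  (T ∨ (T ∧ ¬(x1 ∧ T))) ∧ (¬((x0 ∧ x1) ∨ (x1 ∨ x1)) ∧ ¬F)
  →3  T ∧ (¬((x0 ∧ x1) ∨ (x1 ∨ x1)) ∧ ¬F)
  →4  ¬((x0 ∧ x1) ∨ (x1 ∨ x1)) ∧ ¬F
  →5  (¬(x0 ∧ x1) ∧ ¬(x1 ∨ x1)) ∧ ¬F
  →6  ((¬x0 ∨ ¬x1) ∧ ¬(x1 ∨ x1)) ∧ ¬F
  →7  ((¬x0 ∨ ¬x1) ∧ (¬x1 ∧ ¬x1)) ∧ ¬F
  →8  ((¬x0 ∨ ¬x1) ∧ ¬x1) ∧ ¬F
  →9  ((¬x0 ∨ ¬x1) ∧ ¬x1) ∧ T
  →10  (¬x0 ∨ ¬x1) ∧ ¬x1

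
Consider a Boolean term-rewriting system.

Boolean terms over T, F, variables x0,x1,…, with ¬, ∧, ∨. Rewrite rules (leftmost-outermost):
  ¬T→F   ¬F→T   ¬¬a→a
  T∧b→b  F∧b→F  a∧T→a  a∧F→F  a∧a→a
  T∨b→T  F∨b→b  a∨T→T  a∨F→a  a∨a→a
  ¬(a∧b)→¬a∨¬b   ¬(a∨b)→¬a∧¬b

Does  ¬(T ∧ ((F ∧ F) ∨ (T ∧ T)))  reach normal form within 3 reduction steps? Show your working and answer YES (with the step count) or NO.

  start: ¬(T ∧ ((F ∧ F) ∨ (T ∧ T)))
  →1  ¬T ∨ ¬((F ∧ F) ∨ (T ∧ T))
  →2  F ∨ ¬((F ∧ F) ∨ (T ∧ T))
  →3  ¬((F ∧ F) ∨ (T ∧ T))

Answer: NO — after 3 steps the term is ¬((F ∧ F) ∨ (T ∧ T)), not yet normal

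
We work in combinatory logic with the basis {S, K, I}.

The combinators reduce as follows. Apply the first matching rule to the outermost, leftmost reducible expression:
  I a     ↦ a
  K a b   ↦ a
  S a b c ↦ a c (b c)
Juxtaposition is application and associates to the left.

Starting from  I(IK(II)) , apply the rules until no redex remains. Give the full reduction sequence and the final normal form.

  start: I(IK(II))
  step 1: IK(II)
  step 2: K(II)
  step 3: KI

Answer: normal form = KI  (in 3 steps)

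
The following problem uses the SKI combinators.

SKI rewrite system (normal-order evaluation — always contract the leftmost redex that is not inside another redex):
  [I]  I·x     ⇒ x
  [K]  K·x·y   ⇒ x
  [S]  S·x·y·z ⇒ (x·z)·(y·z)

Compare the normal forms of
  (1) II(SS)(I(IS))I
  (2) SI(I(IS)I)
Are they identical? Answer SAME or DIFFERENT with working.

Term A:
  start: II(SS)(I(IS))I
  →1  I(SS)(I(IS))I
  →2  SS(I(IS))I
  →3  SI(I(IS)I)
  →4  SI(ISI)
  →5  SI(SI)

Term B:
  start: SI(I(IS)I)
  →1  SI(ISI)
  →2  SI(SI)

Answer: SAME — A ⇓ SI(SI), B ⇓ SI(SI)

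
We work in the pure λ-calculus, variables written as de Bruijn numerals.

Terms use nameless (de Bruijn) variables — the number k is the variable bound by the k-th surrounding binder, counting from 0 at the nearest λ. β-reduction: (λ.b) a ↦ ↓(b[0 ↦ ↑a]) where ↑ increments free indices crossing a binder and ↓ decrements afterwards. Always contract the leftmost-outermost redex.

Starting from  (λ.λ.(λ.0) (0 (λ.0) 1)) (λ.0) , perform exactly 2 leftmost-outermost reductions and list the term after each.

  start: (λ.λ.(λ.0) (0 (λ.0) 1)) (λ.0)
  [1] λ.(λ.0) (0 (λ.0) (λ.0))
  [2] λ.0 (λ.0) (λ.0)

Answer: after 2 steps: λ.0 (λ.0) (λ.0)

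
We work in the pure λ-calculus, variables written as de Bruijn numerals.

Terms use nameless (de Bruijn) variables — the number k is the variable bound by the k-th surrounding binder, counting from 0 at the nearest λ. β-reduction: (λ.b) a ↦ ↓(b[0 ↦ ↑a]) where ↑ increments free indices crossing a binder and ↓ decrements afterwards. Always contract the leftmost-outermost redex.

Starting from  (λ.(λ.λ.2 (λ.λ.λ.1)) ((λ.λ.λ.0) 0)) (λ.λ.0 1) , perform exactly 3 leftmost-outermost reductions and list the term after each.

  start: (λ.(λ.λ.2 (λ.λ.λ.1)) ((λ.λ.λ.0) 0)) (λ.λ.0 1)
  step 1: (λ.λ.(λ.λ.0 1) (λ.λ.λ.1)) ((λ.λ.λ.0) (λ.λ.0 1))
  step 2: λ.(λ.λ.0 1) (λ.λ.λ.1)
  step 3: λ.λ.0 (λ.λ.λ.1)

Answer: after 3 steps: λ.λ.0 (λ.λ.λ.1)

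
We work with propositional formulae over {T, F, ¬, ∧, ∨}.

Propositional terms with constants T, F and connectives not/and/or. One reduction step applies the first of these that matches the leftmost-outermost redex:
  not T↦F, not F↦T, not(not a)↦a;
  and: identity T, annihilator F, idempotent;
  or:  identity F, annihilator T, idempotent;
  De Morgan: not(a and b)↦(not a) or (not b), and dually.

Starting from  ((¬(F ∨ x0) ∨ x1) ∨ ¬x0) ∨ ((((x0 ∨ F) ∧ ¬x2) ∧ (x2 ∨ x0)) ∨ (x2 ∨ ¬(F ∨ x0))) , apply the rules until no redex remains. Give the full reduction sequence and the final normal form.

  start: ((¬(F ∨ x0) ∨ x1) ∨ ¬x0) ∨ ((((x0 ∨ F) ∧ ¬x2) ∧ (x2 ∨ x0)) ∨ (x2 ∨ ¬(F ∨ x0)))
  [1] (((¬F ∧ ¬x0) ∨ x1) ∨ ¬x0) ∨ ((((x0 ∨ F) ∧ ¬x2) ∧ (x2 ∨ x0)) ∨ (x2 ∨ ¬(F ∨ x0)))
  [2] (((T ∧ ¬x0) ∨ x1) ∨ ¬x0) ∨ ((((x0 ∨ F) ∧ ¬x2) ∧ (x2 ∨ x0)) ∨ (x2 ∨ ¬(F ∨ x0)))
  [3] ((¬x0 ∨ x1) ∨ ¬x0) ∨ ((((x0 ∨ F) ∧ ¬x2) ∧ (x2 ∨ x0)) ∨ (x2 ∨ ¬(F ∨ x0)))
  [4] ((¬x0 ∨ x1) ∨ ¬x0) ∨ (((x0 ∧ ¬x2) ∧ (x2 ∨ x0)) ∨ (x2 ∨ ¬(F ∨ x0)))
  [5] ((¬x0 ∨ x1) ∨ ¬x0) ∨ (((x0 ∧ ¬x2) ∧ (x2 ∨ x0)) ∨ (x2 ∨ (¬F ∧ ¬x0)))
  [6] ((¬x0 ∨ x1) ∨ ¬x0) ∨ (((x0 ∧ ¬x2) ∧ (x2 ∨ x0)) ∨ (x2 ∨ (T ∧ ¬x0)))
  [7] ((¬x0 ∨ x1) ∨ ¬x0) ∨ (((x0 ∧ ¬x2) ∧ (x2 ∨ x0)) ∨ (x2 ∨ ¬x0))

Answer: normal form = ((¬x0 ∨ x1) ∨ ¬x0) ∨ (((x0 ∧ ¬x2) ∧ (x2 ∨ x0)) ∨ (x2 ∨ ¬x0))  (in 7 steps)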